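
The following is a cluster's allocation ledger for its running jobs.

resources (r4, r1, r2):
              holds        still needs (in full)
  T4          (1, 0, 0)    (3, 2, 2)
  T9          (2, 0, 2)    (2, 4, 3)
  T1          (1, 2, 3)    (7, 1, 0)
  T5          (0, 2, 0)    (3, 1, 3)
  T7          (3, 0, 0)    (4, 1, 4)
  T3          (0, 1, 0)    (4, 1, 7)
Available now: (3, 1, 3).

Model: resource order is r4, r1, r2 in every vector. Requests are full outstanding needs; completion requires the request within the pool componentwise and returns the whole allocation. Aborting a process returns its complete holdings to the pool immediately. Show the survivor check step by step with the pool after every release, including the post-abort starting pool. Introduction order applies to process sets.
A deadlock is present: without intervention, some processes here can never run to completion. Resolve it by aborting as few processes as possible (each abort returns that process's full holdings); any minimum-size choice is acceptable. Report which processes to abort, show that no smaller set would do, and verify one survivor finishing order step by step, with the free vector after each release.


The answer: abort T3.
Key observation: the deadlocked T9 becomes finishable only because T3 released (0, 1, 0); it completes at step 2 below.
No smaller set exists: with zero aborts the deadlock remains.
The survivors complete as T5, T9, T7, T1, T4. Step-by-step check (starting from the post-abort pool):
  pool = (3, 2, 3)
  T5: need (3, 1, 3) fits (3, 2, 3); releases (0, 2, 0), pool now (3, 4, 3)
  T9: need (2, 4, 3) fits (3, 4, 3); releases (2, 0, 2), pool now (5, 4, 5)
  T7: need (4, 1, 4) fits (5, 4, 5); releases (3, 0, 0), pool now (8, 4, 5)
  T1: need (7, 1, 0) fits (8, 4, 5); releases (1, 2, 3), pool now (9, 6, 8)
  T4: need (3, 2, 2) fits (9, 6, 8); releases (1, 0, 0), pool now (10, 6, 8)


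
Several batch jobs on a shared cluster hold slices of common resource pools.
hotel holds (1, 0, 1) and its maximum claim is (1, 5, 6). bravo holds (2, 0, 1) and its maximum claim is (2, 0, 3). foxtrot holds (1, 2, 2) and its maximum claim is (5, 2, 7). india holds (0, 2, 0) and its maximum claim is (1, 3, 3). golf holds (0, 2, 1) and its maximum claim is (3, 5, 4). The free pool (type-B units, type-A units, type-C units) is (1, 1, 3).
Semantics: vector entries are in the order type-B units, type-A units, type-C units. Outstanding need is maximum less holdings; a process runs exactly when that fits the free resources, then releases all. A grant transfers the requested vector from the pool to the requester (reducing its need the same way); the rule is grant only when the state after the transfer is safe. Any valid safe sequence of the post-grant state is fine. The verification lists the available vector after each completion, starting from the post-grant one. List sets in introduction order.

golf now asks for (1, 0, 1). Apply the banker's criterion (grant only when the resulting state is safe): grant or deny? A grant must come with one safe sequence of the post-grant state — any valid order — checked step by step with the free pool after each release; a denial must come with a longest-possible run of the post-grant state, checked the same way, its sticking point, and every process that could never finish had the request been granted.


GRANT: granting preserves safety; a valid post-grant sequence is bravo, india, golf, hotel, foxtrot.
Key observation: (0, 1, 2) free after granting still covers bravo first, and each release covers the next.
Check on the post-grant state, step by step:
  pool = (0, 1, 2)
  bravo needs (0, 0, 2) <= (0, 1, 2) -> finishes; pool += (2, 0, 1) = (2, 1, 3)
  india needs (1, 1, 3) <= (2, 1, 3) -> finishes; pool += (0, 2, 0) = (2, 3, 3)
  golf needs (2, 3, 2) <= (2, 3, 3) -> finishes; pool += (1, 2, 2) = (3, 5, 5)
  hotel needs (0, 5, 5) <= (3, 5, 5) -> finishes; pool += (1, 0, 1) = (4, 5, 6)
  foxtrot needs (4, 0, 5) <= (4, 5, 6) -> finishes; pool += (1, 2, 2) = (5, 7, 8)


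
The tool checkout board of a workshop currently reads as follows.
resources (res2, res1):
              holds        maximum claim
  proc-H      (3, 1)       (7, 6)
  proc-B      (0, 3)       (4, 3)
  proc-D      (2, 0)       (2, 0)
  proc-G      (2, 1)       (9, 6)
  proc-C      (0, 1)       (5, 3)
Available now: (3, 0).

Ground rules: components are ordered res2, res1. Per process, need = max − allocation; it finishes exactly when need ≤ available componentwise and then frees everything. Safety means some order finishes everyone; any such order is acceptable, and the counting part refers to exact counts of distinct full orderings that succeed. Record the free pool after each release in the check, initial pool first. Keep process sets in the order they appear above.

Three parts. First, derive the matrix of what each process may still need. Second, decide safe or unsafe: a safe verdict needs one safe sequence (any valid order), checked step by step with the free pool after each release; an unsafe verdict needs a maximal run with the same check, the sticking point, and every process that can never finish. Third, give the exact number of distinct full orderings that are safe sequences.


(1) Remaining need (order res2, res1):
  proc-H: (4, 5)
  proc-B: (4, 0)
  proc-D: (0, 0)
  proc-G: (7, 5)
  proc-C: (5, 2)
(2) The state is UNSAFE.
Key observation: the pool after proc-D, proc-B, proc-C is (5, 4); every surviving request exceeds it in res1, so progress ends there.
The run proc-D, proc-B, proc-C cannot be extended any further. Walking it through:
  pool = (3, 0)
  proc-D: need (0, 0) fits (3, 0); releases (2, 0), pool now (5, 0)
  proc-B: need (4, 0) fits (5, 0); releases (0, 3), pool now (5, 3)
  proc-C: need (5, 2) fits (5, 3); releases (0, 1), pool now (5, 4)
  proc-H cannot run: need (4, 5) vs free (5, 4) (insufficient res1)
  proc-G cannot run: need (7, 5) vs free (5, 4) (insufficient res2 and res1)
Permanently blocked: proc-H and proc-G.
(3) Precisely 0 of the possible complete orderings are safe sequences.


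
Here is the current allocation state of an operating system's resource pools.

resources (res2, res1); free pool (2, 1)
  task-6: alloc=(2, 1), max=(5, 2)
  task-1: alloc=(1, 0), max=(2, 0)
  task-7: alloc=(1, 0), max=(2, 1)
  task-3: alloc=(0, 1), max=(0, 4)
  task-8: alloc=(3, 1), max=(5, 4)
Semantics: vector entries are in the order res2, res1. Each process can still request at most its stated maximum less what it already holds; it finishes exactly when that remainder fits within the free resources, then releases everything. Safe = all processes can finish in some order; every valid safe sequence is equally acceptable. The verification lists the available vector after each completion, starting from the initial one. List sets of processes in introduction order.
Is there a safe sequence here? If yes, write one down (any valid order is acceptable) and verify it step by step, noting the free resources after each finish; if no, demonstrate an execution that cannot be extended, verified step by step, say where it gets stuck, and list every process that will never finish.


UNSAFE — no complete ordering exists.
Key observation: the pool after task-1, task-6, task-7 is (6, 2); every surviving request exceeds it in res1, so progress ends there.
A maximal execution: task-1, task-6, task-7 — then nothing else fits. Check, step by step:
  pool = (2, 1)
  task-1: need (1, 0) fits (2, 1); releases (1, 0), pool now (3, 1)
  task-6: need (3, 1) fits (3, 1); releases (2, 1), pool now (5, 2)
  task-7: need (1, 1) fits (5, 2); releases (1, 0), pool now (6, 2)
  task-3 still needs (0, 3) but only (6, 2) is free — short on res1
  task-8 still needs (2, 3) but only (6, 2) is free — short on res1
Never able to finish: task-3 and task-8.


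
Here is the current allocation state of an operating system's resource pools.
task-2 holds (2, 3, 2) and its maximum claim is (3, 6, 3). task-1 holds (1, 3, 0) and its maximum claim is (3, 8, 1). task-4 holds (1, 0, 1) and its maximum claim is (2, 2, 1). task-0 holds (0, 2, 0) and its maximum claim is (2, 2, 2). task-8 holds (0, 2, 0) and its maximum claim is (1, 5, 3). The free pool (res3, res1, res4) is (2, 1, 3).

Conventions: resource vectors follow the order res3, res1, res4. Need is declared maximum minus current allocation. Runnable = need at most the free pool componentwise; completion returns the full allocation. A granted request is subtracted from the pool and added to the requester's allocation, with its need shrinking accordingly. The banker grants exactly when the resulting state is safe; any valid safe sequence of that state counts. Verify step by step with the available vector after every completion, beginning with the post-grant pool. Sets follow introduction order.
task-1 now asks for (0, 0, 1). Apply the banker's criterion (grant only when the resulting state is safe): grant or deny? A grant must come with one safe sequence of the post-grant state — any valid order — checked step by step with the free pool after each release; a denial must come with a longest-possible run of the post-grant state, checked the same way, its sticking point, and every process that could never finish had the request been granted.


GRANT: granting preserves safety; a valid post-grant sequence is task-0, task-2, task-4, task-8, task-1.
Key observation: even at the reduced pool (2, 1, 2), task-0 fits immediately, so safety survives the grant.
Step-by-step check of the post-grant state:
  pool = (2, 1, 2)
  task-0 needs (2, 0, 2) <= (2, 1, 2) -> finishes; pool += (0, 2, 0) = (2, 3, 2)
  task-2 needs (1, 3, 1) <= (2, 3, 2) -> finishes; pool += (2, 3, 2) = (4, 6, 4)
  task-4 needs (1, 2, 0) <= (4, 6, 4) -> finishes; pool += (1, 0, 1) = (5, 6, 5)
  task-8 needs (1, 3, 3) <= (5, 6, 5) -> finishes; pool += (0, 2, 0) = (5, 8, 5)
  task-1 needs (2, 5, 0) <= (5, 8, 5) -> finishes; pool += (1, 3, 1) = (6, 11, 6)


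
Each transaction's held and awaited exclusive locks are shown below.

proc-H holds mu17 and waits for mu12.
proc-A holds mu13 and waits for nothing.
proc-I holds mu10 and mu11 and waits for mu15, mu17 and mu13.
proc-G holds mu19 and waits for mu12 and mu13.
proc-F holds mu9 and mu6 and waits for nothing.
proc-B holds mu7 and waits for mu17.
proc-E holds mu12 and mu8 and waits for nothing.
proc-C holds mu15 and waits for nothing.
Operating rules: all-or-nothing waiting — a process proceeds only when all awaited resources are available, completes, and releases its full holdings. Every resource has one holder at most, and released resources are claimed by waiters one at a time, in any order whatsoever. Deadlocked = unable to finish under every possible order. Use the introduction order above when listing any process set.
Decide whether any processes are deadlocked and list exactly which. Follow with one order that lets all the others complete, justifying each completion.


No process is deadlocked.
Key observation: no waiting chain loops back on itself — every chain ends at a process that waits on nothing, so everyone eventually runs.
One completion order for the rest: proc-C, proc-E, proc-A, proc-F, proc-H, proc-G, proc-I, proc-B.
Check, step by step:
  proc-C waits on nothing -> runs at once and releases mu15
  proc-E waits on nothing -> runs at once and releases mu12 and mu8
  proc-A waits on nothing -> runs at once and releases mu13
  proc-F waits on nothing -> runs at once and releases mu9 and mu6
  run proc-H (all its waits — mu12 — are resolved); releases mu17
  run proc-G (all its waits — mu12 and mu13 — are resolved); releases mu19
  run proc-I (all its waits — mu15, mu17 and mu13 — are resolved); releases mu10 and mu11
  run proc-B (all its waits — mu17 — are resolved); releases mu7


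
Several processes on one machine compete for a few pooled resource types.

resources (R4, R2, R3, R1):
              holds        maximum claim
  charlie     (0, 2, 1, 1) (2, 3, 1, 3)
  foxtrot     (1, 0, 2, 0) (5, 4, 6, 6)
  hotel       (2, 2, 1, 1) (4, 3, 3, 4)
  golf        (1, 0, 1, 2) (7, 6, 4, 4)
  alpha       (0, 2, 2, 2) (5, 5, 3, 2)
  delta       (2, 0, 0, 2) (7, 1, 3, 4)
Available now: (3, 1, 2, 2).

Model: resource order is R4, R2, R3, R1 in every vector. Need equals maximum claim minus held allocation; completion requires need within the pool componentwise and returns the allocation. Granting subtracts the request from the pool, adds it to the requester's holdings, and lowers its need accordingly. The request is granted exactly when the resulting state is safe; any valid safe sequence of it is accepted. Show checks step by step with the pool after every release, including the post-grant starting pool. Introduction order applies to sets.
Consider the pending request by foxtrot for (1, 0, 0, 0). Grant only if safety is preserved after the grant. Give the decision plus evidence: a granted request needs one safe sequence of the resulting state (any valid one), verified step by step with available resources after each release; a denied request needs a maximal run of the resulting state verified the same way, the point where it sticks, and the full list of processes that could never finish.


DENY. Granting would leave the state unsafe.
Key observation: after charlie, hotel the pool peaks at (4, 5, 4, 4), and each blocked process is short somewhere: foxtrot on R1; golf on R4, R2; alpha on R4; delta on R4.
Pretend the grant happened; the run charlie, hotel goes as far as possible. Verifying each step:
  pool = (2, 1, 2, 2)
  charlie: need (2, 1, 0, 2) fits (2, 1, 2, 2); releases (0, 2, 1, 1), pool now (2, 3, 3, 3)
  hotel: need (2, 1, 2, 3) fits (2, 3, 3, 3); releases (2, 2, 1, 1), pool now (4, 5, 4, 4)
  foxtrot still needs (3, 4, 4, 6) but only (4, 5, 4, 4) is free — short on R1
  golf still needs (6, 6, 3, 2) but only (4, 5, 4, 4) is free — short on R4 and R2
  alpha still needs (5, 3, 1, 0) but only (4, 5, 4, 4) is free — short on R4
  delta still needs (5, 1, 3, 2) but only (4, 5, 4, 4) is free — short on R4
Had the request been granted, foxtrot, golf, alpha and delta could never finish.


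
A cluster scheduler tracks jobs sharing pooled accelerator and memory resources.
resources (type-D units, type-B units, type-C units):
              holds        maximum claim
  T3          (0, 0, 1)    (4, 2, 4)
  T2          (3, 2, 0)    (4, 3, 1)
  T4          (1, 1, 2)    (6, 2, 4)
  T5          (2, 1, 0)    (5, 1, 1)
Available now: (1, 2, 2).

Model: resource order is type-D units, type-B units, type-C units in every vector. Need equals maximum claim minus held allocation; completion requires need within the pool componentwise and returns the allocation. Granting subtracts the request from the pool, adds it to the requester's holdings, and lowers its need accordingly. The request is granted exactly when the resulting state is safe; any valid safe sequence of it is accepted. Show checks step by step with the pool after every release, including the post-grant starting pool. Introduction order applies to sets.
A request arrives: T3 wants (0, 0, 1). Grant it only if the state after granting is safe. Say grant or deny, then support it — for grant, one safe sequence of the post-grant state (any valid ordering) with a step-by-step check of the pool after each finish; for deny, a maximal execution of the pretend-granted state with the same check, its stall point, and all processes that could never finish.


DENY: after the grant no complete ordering would exist.
Key observation: once T2, T5 finish, the pool peaks at (6, 5, 1) — and every remaining process still needs more type-C units than that.
Pretend the grant happened; the run T2, T5 goes as far as possible. Check, step by step:
  pool = (1, 2, 1)
  T2 needs (1, 1, 1) <= (1, 2, 1) -> finishes; pool += (3, 2, 0) = (4, 4, 1)
  T5 needs (3, 0, 1) <= (4, 4, 1) -> finishes; pool += (2, 1, 0) = (6, 5, 1)
  T3 cannot run: need (4, 2, 2) vs free (6, 5, 1) (insufficient type-C units)
  T4 cannot run: need (5, 1, 2) vs free (6, 5, 1) (insufficient type-C units)
Processes that could never finish after the grant: T3 and T4.


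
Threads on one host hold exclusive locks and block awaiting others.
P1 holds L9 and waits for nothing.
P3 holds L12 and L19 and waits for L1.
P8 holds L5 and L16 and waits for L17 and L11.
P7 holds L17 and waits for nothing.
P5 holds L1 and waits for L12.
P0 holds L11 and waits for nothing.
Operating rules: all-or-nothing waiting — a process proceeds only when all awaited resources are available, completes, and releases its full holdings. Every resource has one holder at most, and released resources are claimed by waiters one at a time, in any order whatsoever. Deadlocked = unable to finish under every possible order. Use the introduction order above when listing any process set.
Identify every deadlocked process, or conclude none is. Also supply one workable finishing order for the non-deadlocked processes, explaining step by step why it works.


Deadlocked set: P3 and P5.
Key observation: the cycle P3 -> P5 -> P3 can never break — each member waits on the next; no other process is dragged down with it.
The rest can finish in the order P0, P7, P8, P1.
Step-by-step check:
  P0: no waits; runs immediately, freeing L11
  P7: no waits; runs immediately, freeing L17
  P8: everything it awaited (L17 and L11) is free; runs, freeing L5 and L16
  P1: no waits; runs immediately, freeing L9


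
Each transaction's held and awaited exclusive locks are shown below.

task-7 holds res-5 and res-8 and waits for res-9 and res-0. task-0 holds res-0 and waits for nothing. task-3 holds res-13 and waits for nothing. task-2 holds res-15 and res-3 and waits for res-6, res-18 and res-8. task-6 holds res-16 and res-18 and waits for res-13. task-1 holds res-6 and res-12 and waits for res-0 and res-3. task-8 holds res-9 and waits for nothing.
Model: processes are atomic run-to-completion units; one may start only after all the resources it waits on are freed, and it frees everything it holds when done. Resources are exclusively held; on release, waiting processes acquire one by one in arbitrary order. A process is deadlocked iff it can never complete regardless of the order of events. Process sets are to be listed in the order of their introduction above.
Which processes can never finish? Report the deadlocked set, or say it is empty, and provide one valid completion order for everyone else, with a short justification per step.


The deadlocked set is task-2 and task-1.
Key observation: nobody on the ring task-2 -> task-1 -> task-2 can start until another member finishes, which never happens; no other process is dragged down with it.
A valid finishing order for the others: task-8, task-0, task-7, task-3, task-6.
Walking it through:
  task-8: no waits; runs immediately, freeing res-9
  task-0: no waits; runs immediately, freeing res-0
  task-7 waits on res-9 and res-0 — all released -> runs and releases res-5 and res-8
  task-3: no waits; runs immediately, freeing res-13
  task-6 waits on res-13 — all released -> runs and releases res-16 and res-18


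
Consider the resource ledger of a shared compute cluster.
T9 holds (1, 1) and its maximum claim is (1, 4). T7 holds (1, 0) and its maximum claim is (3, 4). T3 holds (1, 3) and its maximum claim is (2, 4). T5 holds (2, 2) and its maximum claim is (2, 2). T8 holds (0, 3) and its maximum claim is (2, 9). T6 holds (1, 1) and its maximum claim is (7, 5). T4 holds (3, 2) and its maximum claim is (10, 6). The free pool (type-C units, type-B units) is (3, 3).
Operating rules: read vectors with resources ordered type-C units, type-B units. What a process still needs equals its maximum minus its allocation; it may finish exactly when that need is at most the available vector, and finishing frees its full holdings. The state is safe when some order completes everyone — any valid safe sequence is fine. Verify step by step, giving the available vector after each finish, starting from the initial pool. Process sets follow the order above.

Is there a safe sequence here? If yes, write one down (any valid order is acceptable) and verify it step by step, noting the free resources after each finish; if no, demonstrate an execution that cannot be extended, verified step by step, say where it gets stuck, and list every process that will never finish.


SAFE, for example via the order T3, T9, T7, T8, T5, T6, T4.
Key observation: the order never hits an exact fit; T8 is the first step at the minimum slack of 1 on its requested resources ((2, 6), (6, 7) free).
Step-by-step check:
  pool = (3, 3)
  T3 needs (1, 1) <= (3, 3) -> finishes; pool += (1, 3) = (4, 6)
  T9 needs (0, 3) <= (4, 6) -> finishes; pool += (1, 1) = (5, 7)
  T7 needs (2, 4) <= (5, 7) -> finishes; pool += (1, 0) = (6, 7)
  T8 needs (2, 6) <= (6, 7) -> finishes; pool += (0, 3) = (6, 10)
  T5 needs (0, 0) <= (6, 10) -> finishes; pool += (2, 2) = (8, 12)
  T6 needs (6, 4) <= (8, 12) -> finishes; pool += (1, 1) = (9, 13)
  T4 needs (7, 4) <= (9, 13) -> finishes; pool += (3, 2) = (12, 15)


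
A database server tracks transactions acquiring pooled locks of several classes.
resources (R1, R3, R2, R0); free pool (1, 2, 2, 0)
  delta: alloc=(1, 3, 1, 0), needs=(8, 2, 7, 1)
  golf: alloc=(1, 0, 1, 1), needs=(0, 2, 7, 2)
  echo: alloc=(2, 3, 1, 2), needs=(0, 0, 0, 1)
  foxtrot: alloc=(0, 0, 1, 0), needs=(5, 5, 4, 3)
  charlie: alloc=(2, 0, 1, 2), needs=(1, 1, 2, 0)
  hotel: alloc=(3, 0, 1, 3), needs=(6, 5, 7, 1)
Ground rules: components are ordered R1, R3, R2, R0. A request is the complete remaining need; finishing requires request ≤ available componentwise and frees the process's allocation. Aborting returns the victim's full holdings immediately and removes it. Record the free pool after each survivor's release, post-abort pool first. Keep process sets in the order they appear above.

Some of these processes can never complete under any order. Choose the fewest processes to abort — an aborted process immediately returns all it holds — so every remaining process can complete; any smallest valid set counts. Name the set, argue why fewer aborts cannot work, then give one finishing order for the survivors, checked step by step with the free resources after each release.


Minimum abort set: delta and golf.
Key observation: no ordering could ever have run hotel before the abort of delta and golf; with (2, 3, 2, 1) back in the pool it fits at step 4.
Why nothing smaller works — every single abort fails: delta alone leaves golf blocked (short on R2); golf alone leaves delta blocked (short on R1 and R2); echo alone leaves delta blocked (short on R1 and R2); foxtrot alone leaves delta blocked (short on R1 and R2); charlie alone leaves delta blocked (short on R1 and R2); hotel alone leaves delta blocked (short on R2).
Survivors finish in the order: charlie, foxtrot, echo, hotel. Step-by-step check (pool after the aborts first):
  pool = (3, 5, 4, 1)
  charlie needs (1, 1, 2, 0) <= (3, 5, 4, 1) -> finishes; pool += (2, 0, 1, 2) = (5, 5, 5, 3)
  foxtrot needs (5, 5, 4, 3) <= (5, 5, 5, 3) -> finishes; pool += (0, 0, 1, 0) = (5, 5, 6, 3)
  echo needs (0, 0, 0, 1) <= (5, 5, 6, 3) -> finishes; pool += (2, 3, 1, 2) = (7, 8, 7, 5)
  hotel needs (6, 5, 7, 1) <= (7, 8, 7, 5) -> finishes; pool += (3, 0, 1, 3) = (10, 8, 8, 8)


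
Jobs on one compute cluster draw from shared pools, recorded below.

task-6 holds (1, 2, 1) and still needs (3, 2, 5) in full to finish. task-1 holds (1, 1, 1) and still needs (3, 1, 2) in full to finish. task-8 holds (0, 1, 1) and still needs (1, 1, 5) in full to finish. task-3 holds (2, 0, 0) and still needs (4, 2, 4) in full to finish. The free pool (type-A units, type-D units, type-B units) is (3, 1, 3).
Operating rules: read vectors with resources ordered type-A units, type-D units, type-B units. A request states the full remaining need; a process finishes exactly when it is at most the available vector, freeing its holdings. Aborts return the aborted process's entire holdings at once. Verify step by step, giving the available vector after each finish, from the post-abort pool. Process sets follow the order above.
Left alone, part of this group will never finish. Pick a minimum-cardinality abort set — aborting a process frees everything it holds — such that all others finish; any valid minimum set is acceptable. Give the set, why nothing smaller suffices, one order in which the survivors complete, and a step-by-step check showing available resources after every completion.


Minimum abort set: task-6.
Key observation: task-8 could never have finished before the abort; with (1, 2, 1) returned by task-6, it fits at step 3.
Minimality: the empty abort set fails — the state is deadlocked as it stands.
One survivor order: task-1, task-3, task-8. Walking it through (post-abort pool first):
  pool = (4, 3, 4)
  task-1 needs (3, 1, 2) <= (4, 3, 4) -> finishes; pool += (1, 1, 1) = (5, 4, 5)
  task-3 needs (4, 2, 4) <= (5, 4, 5) -> finishes; pool += (2, 0, 0) = (7, 4, 5)
  task-8 needs (1, 1, 5) <= (7, 4, 5) -> finishes; pool += (0, 1, 1) = (7, 5, 6)


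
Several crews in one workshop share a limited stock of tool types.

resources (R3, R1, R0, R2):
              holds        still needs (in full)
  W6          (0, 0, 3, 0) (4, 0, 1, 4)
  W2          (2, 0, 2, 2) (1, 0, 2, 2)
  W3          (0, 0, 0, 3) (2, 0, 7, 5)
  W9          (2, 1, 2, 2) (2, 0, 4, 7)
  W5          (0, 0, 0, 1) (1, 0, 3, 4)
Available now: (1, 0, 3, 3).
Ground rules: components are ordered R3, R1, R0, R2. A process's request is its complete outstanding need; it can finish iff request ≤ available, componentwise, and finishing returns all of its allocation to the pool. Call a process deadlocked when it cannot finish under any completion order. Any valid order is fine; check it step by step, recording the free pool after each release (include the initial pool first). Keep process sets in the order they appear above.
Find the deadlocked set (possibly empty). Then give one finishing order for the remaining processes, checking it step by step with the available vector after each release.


Deadlocked set: W6, W3 and W9.
Key observation: after W2, W5 the pool peaks at (3, 0, 5, 6), and each blocked process is short somewhere: W6 on R3; W3 on R0; W9 on R2.
One completion order for the rest: W2, W5. Verifying each step:
  pool = (1, 0, 3, 3)
  run W2 (needs (1, 0, 2, 2), free (1, 0, 3, 3)); after release of (2, 0, 2, 2) the pool is (3, 0, 5, 5)
  run W5 (needs (1, 0, 3, 4), free (3, 0, 5, 5)); after release of (0, 0, 0, 1) the pool is (3, 0, 5, 6)
None of the blocked processes ever fits:
  blocked: W6 wants (4, 0, 1, 4), pool (3, 0, 5, 6) — not enough R3
  blocked: W3 wants (2, 0, 7, 5), pool (3, 0, 5, 6) — not enough R0
  blocked: W9 wants (2, 0, 4, 7), pool (3, 0, 5, 6) — not enough R2


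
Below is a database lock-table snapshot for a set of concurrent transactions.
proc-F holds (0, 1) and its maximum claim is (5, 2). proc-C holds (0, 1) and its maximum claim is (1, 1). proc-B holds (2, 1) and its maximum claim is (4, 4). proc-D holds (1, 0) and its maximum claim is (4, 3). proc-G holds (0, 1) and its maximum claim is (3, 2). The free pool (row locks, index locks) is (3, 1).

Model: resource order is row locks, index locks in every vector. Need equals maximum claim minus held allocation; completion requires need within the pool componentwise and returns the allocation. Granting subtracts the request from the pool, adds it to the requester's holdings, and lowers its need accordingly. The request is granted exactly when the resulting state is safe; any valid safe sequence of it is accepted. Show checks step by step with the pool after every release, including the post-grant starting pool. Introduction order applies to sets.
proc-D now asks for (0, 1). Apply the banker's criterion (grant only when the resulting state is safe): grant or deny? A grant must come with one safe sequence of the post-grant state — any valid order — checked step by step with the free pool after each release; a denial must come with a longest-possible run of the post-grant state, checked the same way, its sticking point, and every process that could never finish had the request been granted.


GRANT: granting preserves safety; a valid post-grant sequence is proc-C, proc-G, proc-D, proc-B, proc-F.
Key observation: with (3, 0) left after the transfer, proc-C can run at once — the state stays safe.
Verifying the post-grant state step by step:
  pool = (3, 0)
  proc-C needs (1, 0) <= (3, 0) -> finishes; pool += (0, 1) = (3, 1)
  proc-G needs (3, 1) <= (3, 1) -> finishes; pool += (0, 1) = (3, 2)
  proc-D needs (3, 2) <= (3, 2) -> finishes; pool += (1, 1) = (4, 3)
  proc-B needs (2, 3) <= (4, 3) -> finishes; pool += (2, 1) = (6, 4)
  proc-F needs (5, 1) <= (6, 4) -> finishes; pool += (0, 1) = (6, 5)


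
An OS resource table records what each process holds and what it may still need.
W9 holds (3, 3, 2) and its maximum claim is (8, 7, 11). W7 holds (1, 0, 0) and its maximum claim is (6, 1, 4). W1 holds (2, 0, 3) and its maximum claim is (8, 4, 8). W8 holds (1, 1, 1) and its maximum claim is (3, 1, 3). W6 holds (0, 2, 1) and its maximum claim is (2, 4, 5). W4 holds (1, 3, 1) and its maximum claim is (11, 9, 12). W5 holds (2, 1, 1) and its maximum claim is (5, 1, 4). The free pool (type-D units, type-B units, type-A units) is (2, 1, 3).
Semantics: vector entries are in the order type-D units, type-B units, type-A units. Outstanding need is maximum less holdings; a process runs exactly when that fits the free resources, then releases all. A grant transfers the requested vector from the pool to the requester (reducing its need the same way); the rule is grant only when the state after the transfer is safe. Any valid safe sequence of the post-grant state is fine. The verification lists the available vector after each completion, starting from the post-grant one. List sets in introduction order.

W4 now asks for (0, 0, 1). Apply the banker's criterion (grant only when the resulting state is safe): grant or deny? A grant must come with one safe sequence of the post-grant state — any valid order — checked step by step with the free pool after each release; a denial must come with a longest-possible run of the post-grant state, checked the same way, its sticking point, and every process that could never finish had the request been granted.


DENY — the pretend-granted state is unsafe.
Key observation: no order helps: past W8, W5, W7, W6, W1, the free pool tops out at (8, 5, 8), below what each blocked process needs in type-A units.
On the post-grant state, W8, W5, W7, W6, W1 is a maximal run — nothing extends it. Check, step by step:
  pool = (2, 1, 2)
  W8 needs (2, 0, 2) <= (2, 1, 2) -> finishes; pool += (1, 1, 1) = (3, 2, 3)
  W5 needs (3, 0, 3) <= (3, 2, 3) -> finishes; pool += (2, 1, 1) = (5, 3, 4)
  W7 needs (5, 1, 4) <= (5, 3, 4) -> finishes; pool += (1, 0, 0) = (6, 3, 4)
  W6 needs (2, 2, 4) <= (6, 3, 4) -> finishes; pool += (0, 2, 1) = (6, 5, 5)
  W1 needs (6, 4, 5) <= (6, 5, 5) -> finishes; pool += (2, 0, 3) = (8, 5, 8)
  W9 still needs (5, 4, 9) but only (8, 5, 8) is free — short on type-A units
  W4 still needs (10, 6, 10) but only (8, 5, 8) is free — short on type-D units, type-B units and type-A units
Post-grant, the permanently blocked set is W9 and W4.


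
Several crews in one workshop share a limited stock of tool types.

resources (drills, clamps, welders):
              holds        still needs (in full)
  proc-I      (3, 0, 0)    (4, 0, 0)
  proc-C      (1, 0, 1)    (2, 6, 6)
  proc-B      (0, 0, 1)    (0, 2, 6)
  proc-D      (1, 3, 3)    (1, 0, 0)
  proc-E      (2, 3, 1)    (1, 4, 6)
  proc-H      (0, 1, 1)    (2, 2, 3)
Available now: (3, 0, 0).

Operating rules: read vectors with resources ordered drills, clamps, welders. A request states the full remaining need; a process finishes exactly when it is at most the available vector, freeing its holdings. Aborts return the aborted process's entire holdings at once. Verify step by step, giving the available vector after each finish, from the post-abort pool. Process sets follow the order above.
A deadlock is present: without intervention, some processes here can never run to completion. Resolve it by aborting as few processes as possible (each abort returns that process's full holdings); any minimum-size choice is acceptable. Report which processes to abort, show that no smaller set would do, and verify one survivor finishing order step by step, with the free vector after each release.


Minimum abort set: proc-C and proc-B.
Key observation: before aborting proc-C and proc-B, proc-E was permanently blocked — no order could ever run it; afterwards it completes at step 4.
No one abort is enough; case by case: proc-I alone leaves proc-C blocked (short on clamps and welders); proc-C alone leaves proc-B blocked (short on welders); proc-B alone leaves proc-C blocked (short on clamps and welders); proc-D alone leaves proc-C blocked (short on clamps and welders); proc-E alone leaves proc-C blocked (short on welders); proc-H alone leaves proc-C blocked (short on clamps and welders).
Survivors finish in the order: proc-D, proc-I, proc-H, proc-E. Walking it through (pool after the aborts first):
  pool = (4, 0, 2)
  proc-D needs (1, 0, 0) <= (4, 0, 2) -> finishes; pool += (1, 3, 3) = (5, 3, 5)
  proc-I needs (4, 0, 0) <= (5, 3, 5) -> finishes; pool += (3, 0, 0) = (8, 3, 5)
  proc-H needs (2, 2, 3) <= (8, 3, 5) -> finishes; pool += (0, 1, 1) = (8, 4, 6)
  proc-E needs (1, 4, 6) <= (8, 4, 6) -> finishes; pool += (2, 3, 1) = (10, 7, 7)


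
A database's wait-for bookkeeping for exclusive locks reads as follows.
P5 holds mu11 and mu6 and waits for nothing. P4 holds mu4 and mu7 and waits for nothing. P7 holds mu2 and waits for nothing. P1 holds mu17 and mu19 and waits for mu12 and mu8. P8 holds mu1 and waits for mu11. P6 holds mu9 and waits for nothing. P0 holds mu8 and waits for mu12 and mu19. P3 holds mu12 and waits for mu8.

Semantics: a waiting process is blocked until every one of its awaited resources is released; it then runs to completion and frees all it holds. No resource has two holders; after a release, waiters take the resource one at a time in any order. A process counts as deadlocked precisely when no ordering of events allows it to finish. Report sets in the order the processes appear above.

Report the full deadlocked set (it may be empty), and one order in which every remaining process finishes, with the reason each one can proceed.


Deadlocked set: P1, P0 and P3.
Key observation: P1 -> P0 -> P1 is a circular wait — nothing in it can go first; P3 is caught in further circular waits.
One completion order for the rest: P6, P5, P7, P8, P4.
Step-by-step check:
  run P6 (it waits on nothing); releases mu9
  run P5 (it waits on nothing); releases mu11 and mu6
  run P7 (it waits on nothing); releases mu2
  run P8 (all its waits — mu11 — are resolved); releases mu1
  run P4 (it waits on nothing); releases mu4 and mu7


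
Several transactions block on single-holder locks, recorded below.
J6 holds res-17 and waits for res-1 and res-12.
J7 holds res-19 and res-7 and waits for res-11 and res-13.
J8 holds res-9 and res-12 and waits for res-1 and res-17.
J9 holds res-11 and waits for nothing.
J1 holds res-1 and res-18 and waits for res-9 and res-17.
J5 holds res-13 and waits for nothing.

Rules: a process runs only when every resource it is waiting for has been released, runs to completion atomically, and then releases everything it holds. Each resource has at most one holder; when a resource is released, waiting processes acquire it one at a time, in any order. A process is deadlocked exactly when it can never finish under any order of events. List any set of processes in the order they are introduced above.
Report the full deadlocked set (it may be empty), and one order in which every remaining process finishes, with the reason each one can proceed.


The deadlocked set is J6, J8 and J1.
Key observation: the waits loop around J6 -> J8 -> J6 with no way out; J1 is caught in further circular waits.
One completion order for the rest: J9, J5, J7.
Verifying each step:
  J9: no waits; runs immediately, freeing res-11
  J5: no waits; runs immediately, freeing res-13
  J7: everything it awaited (res-11 and res-13) is free; runs, freeing res-19 and res-7


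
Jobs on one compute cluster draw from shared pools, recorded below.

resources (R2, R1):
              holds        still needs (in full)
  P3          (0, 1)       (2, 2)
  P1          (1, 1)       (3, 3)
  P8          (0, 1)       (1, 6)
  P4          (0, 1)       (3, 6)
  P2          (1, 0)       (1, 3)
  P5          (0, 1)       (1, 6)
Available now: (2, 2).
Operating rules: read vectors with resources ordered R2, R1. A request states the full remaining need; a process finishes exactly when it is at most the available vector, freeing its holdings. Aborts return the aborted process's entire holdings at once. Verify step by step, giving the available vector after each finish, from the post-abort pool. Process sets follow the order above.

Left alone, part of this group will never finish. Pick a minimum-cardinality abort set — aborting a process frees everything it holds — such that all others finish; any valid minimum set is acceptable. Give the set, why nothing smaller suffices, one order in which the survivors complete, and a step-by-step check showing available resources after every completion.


Abort P8 and P4.
Key observation: P5 could never have finished before the abort; with (0, 2) returned by P8 and P4, it fits at step 4.
Why nothing smaller works — every single abort fails: P3 alone leaves P8 blocked (short on R1); P1 alone leaves P8 blocked (short on R1); P8 alone leaves P4 blocked (short on R1); P4 alone leaves P8 blocked (short on R1); P2 alone leaves P8 blocked (short on R1); P5 alone leaves P8 blocked (short on R1).
Survivors finish in the order: P2, P1, P3, P5. Verifying each step (pool after the aborts first):
  pool = (2, 4)
  P2 needs (1, 3) <= (2, 4) -> finishes; pool += (1, 0) = (3, 4)
  P1 needs (3, 3) <= (3, 4) -> finishes; pool += (1, 1) = (4, 5)
  P3 needs (2, 2) <= (4, 5) -> finishes; pool += (0, 1) = (4, 6)
  P5 needs (1, 6) <= (4, 6) -> finishes; pool += (0, 1) = (4, 7)


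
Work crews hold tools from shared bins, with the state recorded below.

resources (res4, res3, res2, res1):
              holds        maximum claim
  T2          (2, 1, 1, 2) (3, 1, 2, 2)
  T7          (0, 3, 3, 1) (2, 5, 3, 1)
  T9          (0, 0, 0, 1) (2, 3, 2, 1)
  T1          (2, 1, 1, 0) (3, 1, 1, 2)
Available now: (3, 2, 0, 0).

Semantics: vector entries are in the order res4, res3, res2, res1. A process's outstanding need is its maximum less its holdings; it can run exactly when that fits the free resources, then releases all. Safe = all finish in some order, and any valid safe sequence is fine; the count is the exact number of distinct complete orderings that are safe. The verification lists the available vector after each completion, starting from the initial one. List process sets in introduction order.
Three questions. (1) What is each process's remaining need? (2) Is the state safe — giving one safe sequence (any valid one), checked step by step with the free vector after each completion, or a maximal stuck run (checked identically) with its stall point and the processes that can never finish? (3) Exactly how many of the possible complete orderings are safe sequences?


(1) Need matrix, components ordered res4, res3, res2, res1:
  T2: (1, 0, 1, 0)
  T7: (2, 2, 0, 0)
  T9: (2, 3, 2, 0)
  T1: (1, 0, 0, 2)
(2) SAFE, for example via the order T7, T9, T2, T1.
Key observation: at T7 the run first touches a limit — (2, 2, 0, 0) against (3, 2, 0, 0), exact on a resource it actually requests.
Check, step by step:
  pool = (3, 2, 0, 0)
  T7 needs (2, 2, 0, 0) <= (3, 2, 0, 0) -> finishes; pool += (0, 3, 3, 1) = (3, 5, 3, 1)
  T9 needs (2, 3, 2, 0) <= (3, 5, 3, 1) -> finishes; pool += (0, 0, 0, 1) = (3, 5, 3, 2)
  T2 needs (1, 0, 1, 0) <= (3, 5, 3, 2) -> finishes; pool += (2, 1, 1, 2) = (5, 6, 4, 4)
  T1 needs (1, 0, 0, 2) <= (5, 6, 4, 4) -> finishes; pool += (2, 1, 1, 0) = (7, 7, 5, 4)
(3) Precisely 4 of the possible complete orderings are safe sequences.


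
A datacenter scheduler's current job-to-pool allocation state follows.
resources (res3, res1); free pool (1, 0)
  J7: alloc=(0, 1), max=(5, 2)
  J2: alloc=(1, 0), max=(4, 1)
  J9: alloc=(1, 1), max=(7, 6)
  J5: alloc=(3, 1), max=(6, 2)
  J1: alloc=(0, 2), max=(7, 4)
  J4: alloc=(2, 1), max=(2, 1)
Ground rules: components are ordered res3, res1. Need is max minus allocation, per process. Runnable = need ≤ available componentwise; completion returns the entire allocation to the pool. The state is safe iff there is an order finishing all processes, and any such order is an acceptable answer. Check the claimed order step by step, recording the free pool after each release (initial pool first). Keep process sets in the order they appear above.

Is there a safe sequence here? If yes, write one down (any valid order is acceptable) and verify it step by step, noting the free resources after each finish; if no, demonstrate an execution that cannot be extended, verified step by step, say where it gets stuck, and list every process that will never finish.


SAFE — a valid safe sequence is J4, J2, J5, J1, J7, J9.
Key observation: at J2 the run first touches a limit — (3, 1) against (3, 1), exact on a resource it actually requests.
Walking it through:
  pool = (1, 0)
  J4 needs (0, 0) <= (1, 0) -> finishes; pool += (2, 1) = (3, 1)
  J2 needs (3, 1) <= (3, 1) -> finishes; pool += (1, 0) = (4, 1)
  J5 needs (3, 1) <= (4, 1) -> finishes; pool += (3, 1) = (7, 2)
  J1 needs (7, 2) <= (7, 2) -> finishes; pool += (0, 2) = (7, 4)
  J7 needs (5, 1) <= (7, 4) -> finishes; pool += (0, 1) = (7, 5)
  J9 needs (6, 5) <= (7, 5) -> finishes; pool += (1, 1) = (8, 6)
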